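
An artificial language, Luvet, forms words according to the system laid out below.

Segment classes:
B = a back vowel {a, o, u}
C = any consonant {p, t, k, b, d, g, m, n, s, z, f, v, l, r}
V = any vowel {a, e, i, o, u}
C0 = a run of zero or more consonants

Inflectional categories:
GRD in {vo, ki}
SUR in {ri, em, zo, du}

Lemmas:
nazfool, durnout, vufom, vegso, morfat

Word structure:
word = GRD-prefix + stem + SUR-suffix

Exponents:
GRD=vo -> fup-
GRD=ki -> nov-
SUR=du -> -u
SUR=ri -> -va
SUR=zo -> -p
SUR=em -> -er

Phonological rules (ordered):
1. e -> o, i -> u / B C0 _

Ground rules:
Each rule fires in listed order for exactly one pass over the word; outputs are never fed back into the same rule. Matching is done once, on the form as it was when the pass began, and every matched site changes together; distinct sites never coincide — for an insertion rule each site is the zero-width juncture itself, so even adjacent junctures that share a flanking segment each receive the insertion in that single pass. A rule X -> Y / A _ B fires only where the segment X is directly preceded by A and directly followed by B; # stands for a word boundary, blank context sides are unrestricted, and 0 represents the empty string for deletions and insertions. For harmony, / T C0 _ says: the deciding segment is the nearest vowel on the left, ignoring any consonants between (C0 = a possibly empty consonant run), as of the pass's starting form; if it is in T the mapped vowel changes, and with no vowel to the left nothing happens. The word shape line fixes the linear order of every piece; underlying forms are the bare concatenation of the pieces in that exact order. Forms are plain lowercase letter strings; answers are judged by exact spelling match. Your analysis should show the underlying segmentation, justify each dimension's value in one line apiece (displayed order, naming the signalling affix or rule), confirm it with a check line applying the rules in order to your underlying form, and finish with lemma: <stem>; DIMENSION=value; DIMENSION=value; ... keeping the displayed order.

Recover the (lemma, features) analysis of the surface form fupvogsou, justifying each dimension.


underlying: fup-vegso-u
GRD=vo - signalled by the affix fup-
SUR=du - signalled by the affix -u
check: fupvegsou -> fupvogsou
lemma: vegso; GRD=vo; SUR=du


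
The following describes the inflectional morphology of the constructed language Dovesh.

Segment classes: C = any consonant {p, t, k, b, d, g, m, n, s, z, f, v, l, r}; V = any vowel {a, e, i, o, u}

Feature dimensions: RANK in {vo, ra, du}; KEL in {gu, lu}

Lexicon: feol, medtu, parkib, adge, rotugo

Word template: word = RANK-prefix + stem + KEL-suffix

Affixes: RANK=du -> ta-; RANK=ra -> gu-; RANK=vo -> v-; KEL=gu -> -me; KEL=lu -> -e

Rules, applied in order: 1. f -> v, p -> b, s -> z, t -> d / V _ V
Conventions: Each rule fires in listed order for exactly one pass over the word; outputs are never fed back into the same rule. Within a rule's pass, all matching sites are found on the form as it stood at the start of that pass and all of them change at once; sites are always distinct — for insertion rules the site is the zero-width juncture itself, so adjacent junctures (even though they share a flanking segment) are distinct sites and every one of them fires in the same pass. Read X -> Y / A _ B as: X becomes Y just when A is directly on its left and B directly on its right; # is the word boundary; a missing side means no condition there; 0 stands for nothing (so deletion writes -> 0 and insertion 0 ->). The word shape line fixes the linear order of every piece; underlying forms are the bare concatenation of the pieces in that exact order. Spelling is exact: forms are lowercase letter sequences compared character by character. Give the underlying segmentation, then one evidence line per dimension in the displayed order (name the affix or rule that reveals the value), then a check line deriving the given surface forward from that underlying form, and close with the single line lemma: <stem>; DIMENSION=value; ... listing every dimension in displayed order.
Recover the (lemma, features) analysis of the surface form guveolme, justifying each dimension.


underlying: gu-feol-me
RANK=ra - signalled by the affix gu-
KEL=gu - signalled by the affix -me
check: gufeolme -> guveolme
lemma: feol; RANK=ra; KEL=gu


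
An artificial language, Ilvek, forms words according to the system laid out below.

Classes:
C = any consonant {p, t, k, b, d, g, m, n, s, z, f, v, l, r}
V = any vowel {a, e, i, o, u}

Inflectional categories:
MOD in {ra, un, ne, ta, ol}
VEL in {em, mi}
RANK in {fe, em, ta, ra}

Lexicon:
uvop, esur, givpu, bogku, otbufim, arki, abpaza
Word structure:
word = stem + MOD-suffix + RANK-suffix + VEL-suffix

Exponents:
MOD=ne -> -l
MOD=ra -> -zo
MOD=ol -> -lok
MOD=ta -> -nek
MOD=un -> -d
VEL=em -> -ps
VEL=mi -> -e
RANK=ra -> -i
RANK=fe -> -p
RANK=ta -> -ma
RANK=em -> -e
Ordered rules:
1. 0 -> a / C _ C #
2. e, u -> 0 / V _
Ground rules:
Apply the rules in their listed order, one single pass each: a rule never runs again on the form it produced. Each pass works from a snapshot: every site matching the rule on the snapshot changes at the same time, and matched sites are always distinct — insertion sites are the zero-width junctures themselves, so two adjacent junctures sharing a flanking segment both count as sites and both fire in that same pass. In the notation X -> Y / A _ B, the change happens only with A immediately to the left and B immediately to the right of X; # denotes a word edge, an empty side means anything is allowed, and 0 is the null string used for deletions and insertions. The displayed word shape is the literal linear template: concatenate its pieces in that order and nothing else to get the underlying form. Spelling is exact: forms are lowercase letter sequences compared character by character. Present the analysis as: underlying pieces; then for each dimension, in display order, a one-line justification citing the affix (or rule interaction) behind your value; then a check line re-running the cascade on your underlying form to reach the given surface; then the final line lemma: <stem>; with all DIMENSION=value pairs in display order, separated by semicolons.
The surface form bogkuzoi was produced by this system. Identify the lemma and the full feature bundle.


underlying: bogku-zo-i-e
MOD=ra - signalled by the affix -zo
VEL=mi - signalled by the affix -e
RANK=ra - signalled by the affix -i
check: bogkuzoie -> bogkuzoie -> bogkuzoi
lemma: bogku; MOD=ra; VEL=mi; RANK=ra


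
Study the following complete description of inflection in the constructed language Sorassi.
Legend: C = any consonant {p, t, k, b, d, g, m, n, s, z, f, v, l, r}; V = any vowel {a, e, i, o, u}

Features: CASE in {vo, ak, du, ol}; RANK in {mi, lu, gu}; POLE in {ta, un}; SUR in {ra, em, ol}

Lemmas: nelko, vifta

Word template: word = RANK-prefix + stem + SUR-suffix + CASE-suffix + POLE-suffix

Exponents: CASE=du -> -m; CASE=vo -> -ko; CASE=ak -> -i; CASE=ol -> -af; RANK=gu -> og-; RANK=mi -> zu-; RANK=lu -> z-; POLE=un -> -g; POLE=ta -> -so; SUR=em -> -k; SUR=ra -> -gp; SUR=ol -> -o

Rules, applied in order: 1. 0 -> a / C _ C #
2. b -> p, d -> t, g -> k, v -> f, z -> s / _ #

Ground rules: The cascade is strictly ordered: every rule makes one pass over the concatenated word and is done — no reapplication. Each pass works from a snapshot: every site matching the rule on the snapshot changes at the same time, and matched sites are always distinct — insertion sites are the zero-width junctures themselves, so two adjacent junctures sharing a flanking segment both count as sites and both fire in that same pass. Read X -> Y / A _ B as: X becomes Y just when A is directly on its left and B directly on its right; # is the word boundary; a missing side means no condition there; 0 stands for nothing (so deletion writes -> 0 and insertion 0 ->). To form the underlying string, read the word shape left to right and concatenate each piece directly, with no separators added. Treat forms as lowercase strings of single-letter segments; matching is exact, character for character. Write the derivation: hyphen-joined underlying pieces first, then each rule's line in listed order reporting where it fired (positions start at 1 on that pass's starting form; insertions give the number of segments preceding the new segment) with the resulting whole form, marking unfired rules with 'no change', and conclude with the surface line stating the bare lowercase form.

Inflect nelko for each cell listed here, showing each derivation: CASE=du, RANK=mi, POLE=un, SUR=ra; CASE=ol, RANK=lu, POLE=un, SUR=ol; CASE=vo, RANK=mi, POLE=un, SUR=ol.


cell CASE=du, RANK=mi, POLE=un, SUR=ra:
underlying: zu-nelko-gp-m-g
1. 0 -> a / C _ C #: inserts after position(s) 10: zunelkogpmag
2. b -> p, d -> t, g -> k, v -> f, z -> s / _ #: fires at position(s) 12: zunelkogpmak
surface: zunelkogpmak

cell CASE=ol, RANK=lu, POLE=un, SUR=ol:
underlying: z-nelko-o-af-g
1. 0 -> a / C _ C #: inserts after position(s) 9: znelkooafag
2. b -> p, d -> t, g -> k, v -> f, z -> s / _ #: fires at position(s) 11: znelkooafak
surface: znelkooafak

cell CASE=vo, RANK=mi, POLE=un, SUR=ol:
underlying: zu-nelko-o-ko-g
1. 0 -> a / C _ C #: no change
2. b -> p, d -> t, g -> k, v -> f, z -> s / _ #: fires at position(s) 11: zunelkookok
surface: zunelkookok


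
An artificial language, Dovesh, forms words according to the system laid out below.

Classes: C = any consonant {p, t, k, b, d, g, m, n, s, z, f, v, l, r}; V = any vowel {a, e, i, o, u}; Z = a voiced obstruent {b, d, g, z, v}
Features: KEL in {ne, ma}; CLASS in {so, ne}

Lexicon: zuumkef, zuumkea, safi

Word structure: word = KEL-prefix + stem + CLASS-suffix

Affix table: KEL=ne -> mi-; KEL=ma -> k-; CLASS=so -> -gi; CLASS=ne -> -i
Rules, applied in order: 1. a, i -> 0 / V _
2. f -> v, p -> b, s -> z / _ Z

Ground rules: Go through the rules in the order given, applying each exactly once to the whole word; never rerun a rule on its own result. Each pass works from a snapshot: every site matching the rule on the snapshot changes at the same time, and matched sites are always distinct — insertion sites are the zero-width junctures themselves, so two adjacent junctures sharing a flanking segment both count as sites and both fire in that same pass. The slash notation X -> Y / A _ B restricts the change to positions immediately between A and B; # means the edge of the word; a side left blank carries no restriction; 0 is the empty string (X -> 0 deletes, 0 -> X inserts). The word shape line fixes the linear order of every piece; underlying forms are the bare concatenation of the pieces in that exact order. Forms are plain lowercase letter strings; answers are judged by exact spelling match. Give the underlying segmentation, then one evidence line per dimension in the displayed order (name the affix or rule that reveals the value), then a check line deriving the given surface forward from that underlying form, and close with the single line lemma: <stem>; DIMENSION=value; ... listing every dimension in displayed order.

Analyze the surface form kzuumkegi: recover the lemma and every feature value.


underlying: k-zuumkea-gi
KEL=ma - signalled by the affix k-
CLASS=so - signalled by the affix -gi
check: kzuumkeagi -> kzuumkegi -> kzuumkegi
lemma: zuumkea; KEL=ma; CLASS=so


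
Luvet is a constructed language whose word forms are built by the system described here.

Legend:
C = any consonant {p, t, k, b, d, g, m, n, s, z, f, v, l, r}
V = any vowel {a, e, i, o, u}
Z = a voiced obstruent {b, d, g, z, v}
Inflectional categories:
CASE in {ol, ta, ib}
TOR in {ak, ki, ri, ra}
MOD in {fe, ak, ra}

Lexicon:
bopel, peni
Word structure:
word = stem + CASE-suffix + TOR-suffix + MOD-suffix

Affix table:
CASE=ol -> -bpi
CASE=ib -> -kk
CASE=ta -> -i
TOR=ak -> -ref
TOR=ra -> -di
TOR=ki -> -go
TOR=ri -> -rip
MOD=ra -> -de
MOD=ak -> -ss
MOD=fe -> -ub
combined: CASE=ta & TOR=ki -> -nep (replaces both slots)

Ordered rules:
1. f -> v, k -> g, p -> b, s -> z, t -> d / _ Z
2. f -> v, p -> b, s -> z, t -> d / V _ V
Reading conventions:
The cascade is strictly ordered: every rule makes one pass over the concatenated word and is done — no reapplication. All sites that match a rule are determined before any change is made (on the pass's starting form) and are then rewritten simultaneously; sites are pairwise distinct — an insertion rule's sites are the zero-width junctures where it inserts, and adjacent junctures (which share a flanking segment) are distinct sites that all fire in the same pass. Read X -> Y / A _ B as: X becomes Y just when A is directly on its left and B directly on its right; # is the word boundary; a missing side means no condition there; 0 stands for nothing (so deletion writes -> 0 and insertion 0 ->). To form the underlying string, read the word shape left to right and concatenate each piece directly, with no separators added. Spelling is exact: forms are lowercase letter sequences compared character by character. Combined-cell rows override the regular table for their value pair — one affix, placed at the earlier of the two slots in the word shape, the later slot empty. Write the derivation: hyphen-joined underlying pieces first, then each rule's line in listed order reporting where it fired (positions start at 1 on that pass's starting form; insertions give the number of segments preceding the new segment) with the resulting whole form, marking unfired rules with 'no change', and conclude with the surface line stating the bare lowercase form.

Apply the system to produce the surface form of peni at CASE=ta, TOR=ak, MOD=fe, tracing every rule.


underlying: peni-i-ref-ub
1. f -> v, k -> g, p -> b, s -> z, t -> d / _ Z: no change
2. f -> v, p -> b, s -> z, t -> d / V _ V: fires at position(s) 8: peniirevub
surface: peniirevub


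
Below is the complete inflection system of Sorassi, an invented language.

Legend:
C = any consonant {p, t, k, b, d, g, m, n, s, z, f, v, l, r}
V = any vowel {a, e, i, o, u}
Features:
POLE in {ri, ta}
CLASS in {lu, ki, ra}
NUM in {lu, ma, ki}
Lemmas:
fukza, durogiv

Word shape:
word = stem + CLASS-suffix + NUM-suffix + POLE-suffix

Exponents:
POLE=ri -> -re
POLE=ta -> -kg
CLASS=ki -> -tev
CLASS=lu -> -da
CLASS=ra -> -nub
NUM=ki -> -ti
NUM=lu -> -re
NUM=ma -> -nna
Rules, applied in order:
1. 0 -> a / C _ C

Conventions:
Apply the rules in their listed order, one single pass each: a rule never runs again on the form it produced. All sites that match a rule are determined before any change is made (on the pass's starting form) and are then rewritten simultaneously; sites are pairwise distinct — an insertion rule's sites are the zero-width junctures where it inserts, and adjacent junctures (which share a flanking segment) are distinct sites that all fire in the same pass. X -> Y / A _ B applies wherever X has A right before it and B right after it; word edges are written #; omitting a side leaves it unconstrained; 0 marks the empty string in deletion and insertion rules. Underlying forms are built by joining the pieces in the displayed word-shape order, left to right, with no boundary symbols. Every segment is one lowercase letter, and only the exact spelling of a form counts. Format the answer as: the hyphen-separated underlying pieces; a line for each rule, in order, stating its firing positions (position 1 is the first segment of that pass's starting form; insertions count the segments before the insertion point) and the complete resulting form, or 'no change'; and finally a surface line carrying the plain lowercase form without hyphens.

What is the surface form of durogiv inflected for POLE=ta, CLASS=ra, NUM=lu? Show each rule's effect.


underlying: durogiv-nub-re-kg
1. 0 -> a / C _ C: inserts after position(s) 7, 10, 13: durogivanubarekag
surface: durogivanubarekag


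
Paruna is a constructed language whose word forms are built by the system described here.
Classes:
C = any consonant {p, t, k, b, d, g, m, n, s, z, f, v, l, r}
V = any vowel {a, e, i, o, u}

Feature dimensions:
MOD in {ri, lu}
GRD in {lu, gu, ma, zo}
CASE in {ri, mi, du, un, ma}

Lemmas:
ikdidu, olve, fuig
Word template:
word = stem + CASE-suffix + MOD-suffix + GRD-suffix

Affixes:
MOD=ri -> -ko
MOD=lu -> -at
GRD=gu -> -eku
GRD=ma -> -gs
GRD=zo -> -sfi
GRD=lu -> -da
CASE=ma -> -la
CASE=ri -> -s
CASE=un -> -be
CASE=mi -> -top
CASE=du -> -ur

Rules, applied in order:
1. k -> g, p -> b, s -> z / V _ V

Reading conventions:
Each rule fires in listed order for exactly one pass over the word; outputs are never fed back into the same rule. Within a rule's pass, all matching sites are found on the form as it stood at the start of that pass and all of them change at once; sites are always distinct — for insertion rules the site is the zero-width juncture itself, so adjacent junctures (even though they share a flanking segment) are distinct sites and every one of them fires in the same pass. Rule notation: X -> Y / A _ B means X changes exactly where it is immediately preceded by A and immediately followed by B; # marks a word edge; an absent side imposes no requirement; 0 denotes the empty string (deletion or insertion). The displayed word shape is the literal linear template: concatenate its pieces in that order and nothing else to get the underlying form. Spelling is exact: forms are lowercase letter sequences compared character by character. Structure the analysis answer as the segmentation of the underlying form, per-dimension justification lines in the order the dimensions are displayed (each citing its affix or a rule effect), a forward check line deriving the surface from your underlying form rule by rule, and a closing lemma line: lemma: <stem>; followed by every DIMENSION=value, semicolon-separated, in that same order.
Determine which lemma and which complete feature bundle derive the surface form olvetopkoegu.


underlying: olve-top-ko-eku
MOD=ri - signalled by the affix -ko
GRD=gu - signalled by the affix -eku
CASE=mi - signalled by the affix -top
check: olvetopkoeku -> olvetopkoegu
lemma: olve; MOD=ri; GRD=gu; CASE=mi


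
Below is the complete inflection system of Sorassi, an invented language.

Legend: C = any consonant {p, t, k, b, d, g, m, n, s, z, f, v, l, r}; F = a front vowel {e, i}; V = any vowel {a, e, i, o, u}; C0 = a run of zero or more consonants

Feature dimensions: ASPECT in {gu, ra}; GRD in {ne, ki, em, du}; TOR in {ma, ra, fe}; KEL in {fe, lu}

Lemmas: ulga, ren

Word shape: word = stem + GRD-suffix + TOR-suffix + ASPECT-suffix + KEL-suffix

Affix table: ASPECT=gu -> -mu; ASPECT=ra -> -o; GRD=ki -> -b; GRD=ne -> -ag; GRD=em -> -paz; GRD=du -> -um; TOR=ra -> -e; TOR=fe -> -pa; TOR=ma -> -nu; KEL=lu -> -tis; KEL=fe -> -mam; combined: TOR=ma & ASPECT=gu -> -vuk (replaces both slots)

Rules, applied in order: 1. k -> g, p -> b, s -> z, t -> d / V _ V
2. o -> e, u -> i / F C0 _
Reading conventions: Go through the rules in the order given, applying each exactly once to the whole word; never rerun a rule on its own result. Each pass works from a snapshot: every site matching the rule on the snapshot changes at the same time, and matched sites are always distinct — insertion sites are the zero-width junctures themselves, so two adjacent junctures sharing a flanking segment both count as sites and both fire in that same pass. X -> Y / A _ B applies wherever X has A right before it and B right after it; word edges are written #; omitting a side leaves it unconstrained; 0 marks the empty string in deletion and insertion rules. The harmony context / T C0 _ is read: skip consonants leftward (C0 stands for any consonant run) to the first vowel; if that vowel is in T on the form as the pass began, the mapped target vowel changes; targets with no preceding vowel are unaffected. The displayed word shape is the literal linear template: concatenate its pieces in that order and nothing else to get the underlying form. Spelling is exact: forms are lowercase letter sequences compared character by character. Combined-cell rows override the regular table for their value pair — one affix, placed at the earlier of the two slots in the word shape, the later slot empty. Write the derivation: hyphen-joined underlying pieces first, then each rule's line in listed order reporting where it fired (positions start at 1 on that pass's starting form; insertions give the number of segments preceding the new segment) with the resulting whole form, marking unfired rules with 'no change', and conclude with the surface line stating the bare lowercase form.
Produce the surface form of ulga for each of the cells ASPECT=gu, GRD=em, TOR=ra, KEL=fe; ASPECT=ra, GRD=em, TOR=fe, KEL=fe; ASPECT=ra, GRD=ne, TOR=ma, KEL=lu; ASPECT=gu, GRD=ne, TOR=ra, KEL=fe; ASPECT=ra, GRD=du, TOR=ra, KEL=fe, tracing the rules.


cell ASPECT=gu, GRD=em, TOR=ra, KEL=fe:
underlying: ulga-paz-e-mu-mam
1. k -> g, p -> b, s -> z, t -> d / V _ V: fires at position(s) 5: ulgabazemumam
2. o -> e, u -> i / F C0 _: fires at position(s) 10: ulgabazemimam
surface: ulgabazemimam

cell ASPECT=ra, GRD=em, TOR=fe, KEL=fe:
underlying: ulga-paz-pa-o-mam
1. k -> g, p -> b, s -> z, t -> d / V _ V: fires at position(s) 5: ulgabazpaomam
2. o -> e, u -> i / F C0 _: no change
surface: ulgabazpaomam

cell ASPECT=ra, GRD=ne, TOR=ma, KEL=lu:
underlying: ulga-ag-nu-o-tis
1. k -> g, p -> b, s -> z, t -> d / V _ V: fires at position(s) 10: ulgaagnuodis
2. o -> e, u -> i / F C0 _: no change
surface: ulgaagnuodis

cell ASPECT=gu, GRD=ne, TOR=ra, KEL=fe:
underlying: ulga-ag-e-mu-mam
1. k -> g, p -> b, s -> z, t -> d / V _ V: no change
2. o -> e, u -> i / F C0 _: fires at position(s) 9: ulgaagemimam
surface: ulgaagemimam

cell ASPECT=ra, GRD=du, TOR=ra, KEL=fe:
underlying: ulga-um-e-o-mam
1. k -> g, p -> b, s -> z, t -> d / V _ V: no change
2. o -> e, u -> i / F C0 _: fires at position(s) 8: ulgaumeemam
surface: ulgaumeemam


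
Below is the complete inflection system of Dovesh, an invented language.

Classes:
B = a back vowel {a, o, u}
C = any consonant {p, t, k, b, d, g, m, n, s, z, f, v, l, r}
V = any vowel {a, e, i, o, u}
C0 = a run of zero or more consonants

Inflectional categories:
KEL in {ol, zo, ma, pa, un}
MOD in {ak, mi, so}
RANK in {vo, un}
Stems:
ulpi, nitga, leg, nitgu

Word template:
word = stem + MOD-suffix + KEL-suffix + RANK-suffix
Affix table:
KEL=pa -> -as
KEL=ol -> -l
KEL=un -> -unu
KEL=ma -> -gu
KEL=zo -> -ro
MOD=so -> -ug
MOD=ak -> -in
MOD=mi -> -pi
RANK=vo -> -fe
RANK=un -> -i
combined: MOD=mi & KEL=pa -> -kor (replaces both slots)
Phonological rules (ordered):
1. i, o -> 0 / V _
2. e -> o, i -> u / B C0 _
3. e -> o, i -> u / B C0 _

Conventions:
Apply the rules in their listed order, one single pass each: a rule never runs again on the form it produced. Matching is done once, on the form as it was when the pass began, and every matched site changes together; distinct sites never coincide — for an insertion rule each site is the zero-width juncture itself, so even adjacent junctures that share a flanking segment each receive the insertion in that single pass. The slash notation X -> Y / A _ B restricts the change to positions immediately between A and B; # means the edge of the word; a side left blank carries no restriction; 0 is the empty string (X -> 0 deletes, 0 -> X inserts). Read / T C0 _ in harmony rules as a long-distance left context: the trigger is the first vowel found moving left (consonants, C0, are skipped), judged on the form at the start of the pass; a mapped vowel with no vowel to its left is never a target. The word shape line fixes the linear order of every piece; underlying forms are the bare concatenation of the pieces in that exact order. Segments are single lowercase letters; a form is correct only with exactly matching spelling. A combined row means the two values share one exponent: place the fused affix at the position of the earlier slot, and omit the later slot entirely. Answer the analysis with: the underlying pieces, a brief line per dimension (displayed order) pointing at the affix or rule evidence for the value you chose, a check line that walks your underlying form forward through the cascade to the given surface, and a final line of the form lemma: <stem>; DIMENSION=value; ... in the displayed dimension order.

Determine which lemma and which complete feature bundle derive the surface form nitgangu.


underlying: nitga-in-gu-i
KEL=ma - signalled by the affix -gu
MOD=ak - signalled by the affix -in
RANK=un - signalled by the affix -i
check: nitgaingui -> nitgangu -> nitgangu -> nitgangu
lemma: nitga; KEL=ma; MOD=ak; RANK=un


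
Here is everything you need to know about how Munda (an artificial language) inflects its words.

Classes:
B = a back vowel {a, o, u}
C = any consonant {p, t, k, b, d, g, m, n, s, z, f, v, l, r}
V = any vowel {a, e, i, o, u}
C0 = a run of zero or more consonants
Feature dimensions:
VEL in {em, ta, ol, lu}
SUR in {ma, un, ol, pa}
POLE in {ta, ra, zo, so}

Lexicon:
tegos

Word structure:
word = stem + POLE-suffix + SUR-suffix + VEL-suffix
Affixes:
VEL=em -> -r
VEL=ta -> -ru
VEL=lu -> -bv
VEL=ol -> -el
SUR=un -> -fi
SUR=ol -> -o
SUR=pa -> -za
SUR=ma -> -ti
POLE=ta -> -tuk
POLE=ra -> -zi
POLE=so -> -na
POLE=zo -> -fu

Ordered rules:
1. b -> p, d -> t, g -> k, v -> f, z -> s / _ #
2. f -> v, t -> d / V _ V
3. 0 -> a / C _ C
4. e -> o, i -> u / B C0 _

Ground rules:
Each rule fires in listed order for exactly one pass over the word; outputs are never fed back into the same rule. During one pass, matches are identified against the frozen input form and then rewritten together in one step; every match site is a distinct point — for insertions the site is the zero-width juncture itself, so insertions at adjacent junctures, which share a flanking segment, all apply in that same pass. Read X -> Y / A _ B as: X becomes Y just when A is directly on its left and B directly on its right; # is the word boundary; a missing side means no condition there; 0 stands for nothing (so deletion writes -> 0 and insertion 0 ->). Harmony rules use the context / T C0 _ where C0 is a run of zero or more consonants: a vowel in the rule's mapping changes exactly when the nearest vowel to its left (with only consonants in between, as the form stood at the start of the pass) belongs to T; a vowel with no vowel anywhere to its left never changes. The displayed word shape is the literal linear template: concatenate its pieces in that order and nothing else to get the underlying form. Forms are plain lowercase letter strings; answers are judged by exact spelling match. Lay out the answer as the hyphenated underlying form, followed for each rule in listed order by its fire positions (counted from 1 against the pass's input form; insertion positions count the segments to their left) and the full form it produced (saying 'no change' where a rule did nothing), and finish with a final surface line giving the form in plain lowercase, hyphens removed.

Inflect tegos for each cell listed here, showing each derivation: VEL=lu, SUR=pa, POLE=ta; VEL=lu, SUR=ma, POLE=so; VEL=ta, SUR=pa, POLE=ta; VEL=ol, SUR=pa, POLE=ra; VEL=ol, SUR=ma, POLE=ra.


cell VEL=lu, SUR=pa, POLE=ta:
underlying: tegos-tuk-za-bv
1. b -> p, d -> t, g -> k, v -> f, z -> s / _ #: fires at position(s) 12: tegostukzabf
2. f -> v, t -> d / V _ V: no change
3. 0 -> a / C _ C: inserts after position(s) 5, 8, 11: tegosatukazabaf
4. e -> o, i -> u / B C0 _: no change
surface: tegosatukazabaf

cell VEL=lu, SUR=ma, POLE=so:
underlying: tegos-na-ti-bv
1. b -> p, d -> t, g -> k, v -> f, z -> s / _ #: fires at position(s) 11: tegosnatibf
2. f -> v, t -> d / V _ V: fires at position(s) 8: tegosnadibf
3. 0 -> a / C _ C: inserts after position(s) 5, 10: tegosanadibaf
4. e -> o, i -> u / B C0 _: fires at position(s) 10: tegosanadubaf
surface: tegosanadubaf

cell VEL=ta, SUR=pa, POLE=ta:
underlying: tegos-tuk-za-ru
1. b -> p, d -> t, g -> k, v -> f, z -> s / _ #: no change
2. f -> v, t -> d / V _ V: no change
3. 0 -> a / C _ C: inserts after position(s) 5, 8: tegosatukazaru
4. e -> o, i -> u / B C0 _: no change
surface: tegosatukazaru

cell VEL=ol, SUR=pa, POLE=ra:
underlying: tegos-zi-za-el
1. b -> p, d -> t, g -> k, v -> f, z -> s / _ #: no change
2. f -> v, t -> d / V _ V: no change
3. 0 -> a / C _ C: inserts after position(s) 5: tegosazizael
4. e -> o, i -> u / B C0 _: fires at position(s) 8, 11: tegosazuzaol
surface: tegosazuzaol

cell VEL=ol, SUR=ma, POLE=ra:
underlying: tegos-zi-ti-el
1. b -> p, d -> t, g -> k, v -> f, z -> s / _ #: no change
2. f -> v, t -> d / V _ V: fires at position(s) 8: tegoszidiel
3. 0 -> a / C _ C: inserts after position(s) 5: tegosazidiel
4. e -> o, i -> u / B C0 _: fires at position(s) 8: tegosazudiel
surface: tegosazudiel


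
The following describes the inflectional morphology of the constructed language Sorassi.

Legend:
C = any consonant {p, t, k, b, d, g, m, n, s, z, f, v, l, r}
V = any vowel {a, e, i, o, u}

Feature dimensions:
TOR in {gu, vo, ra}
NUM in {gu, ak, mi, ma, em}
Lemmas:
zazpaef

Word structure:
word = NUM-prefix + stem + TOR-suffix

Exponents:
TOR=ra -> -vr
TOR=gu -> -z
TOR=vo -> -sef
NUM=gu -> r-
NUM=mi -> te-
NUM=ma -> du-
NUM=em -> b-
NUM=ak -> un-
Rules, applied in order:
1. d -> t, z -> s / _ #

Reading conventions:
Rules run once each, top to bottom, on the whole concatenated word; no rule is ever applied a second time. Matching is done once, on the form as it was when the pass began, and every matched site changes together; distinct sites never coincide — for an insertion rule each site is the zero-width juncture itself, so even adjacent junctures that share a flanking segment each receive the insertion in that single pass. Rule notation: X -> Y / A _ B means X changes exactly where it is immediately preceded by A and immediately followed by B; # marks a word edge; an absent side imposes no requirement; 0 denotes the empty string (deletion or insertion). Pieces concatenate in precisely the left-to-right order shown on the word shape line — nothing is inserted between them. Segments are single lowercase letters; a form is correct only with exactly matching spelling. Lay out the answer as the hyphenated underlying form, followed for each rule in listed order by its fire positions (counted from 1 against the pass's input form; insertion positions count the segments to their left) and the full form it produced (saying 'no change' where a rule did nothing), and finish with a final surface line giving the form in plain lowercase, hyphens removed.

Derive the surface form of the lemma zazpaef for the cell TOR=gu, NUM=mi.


underlying: te-zazpaef-z
1. d -> t, z -> s / _ #: fires at position(s) 10: tezazpaefs
surface: tezazpaefs


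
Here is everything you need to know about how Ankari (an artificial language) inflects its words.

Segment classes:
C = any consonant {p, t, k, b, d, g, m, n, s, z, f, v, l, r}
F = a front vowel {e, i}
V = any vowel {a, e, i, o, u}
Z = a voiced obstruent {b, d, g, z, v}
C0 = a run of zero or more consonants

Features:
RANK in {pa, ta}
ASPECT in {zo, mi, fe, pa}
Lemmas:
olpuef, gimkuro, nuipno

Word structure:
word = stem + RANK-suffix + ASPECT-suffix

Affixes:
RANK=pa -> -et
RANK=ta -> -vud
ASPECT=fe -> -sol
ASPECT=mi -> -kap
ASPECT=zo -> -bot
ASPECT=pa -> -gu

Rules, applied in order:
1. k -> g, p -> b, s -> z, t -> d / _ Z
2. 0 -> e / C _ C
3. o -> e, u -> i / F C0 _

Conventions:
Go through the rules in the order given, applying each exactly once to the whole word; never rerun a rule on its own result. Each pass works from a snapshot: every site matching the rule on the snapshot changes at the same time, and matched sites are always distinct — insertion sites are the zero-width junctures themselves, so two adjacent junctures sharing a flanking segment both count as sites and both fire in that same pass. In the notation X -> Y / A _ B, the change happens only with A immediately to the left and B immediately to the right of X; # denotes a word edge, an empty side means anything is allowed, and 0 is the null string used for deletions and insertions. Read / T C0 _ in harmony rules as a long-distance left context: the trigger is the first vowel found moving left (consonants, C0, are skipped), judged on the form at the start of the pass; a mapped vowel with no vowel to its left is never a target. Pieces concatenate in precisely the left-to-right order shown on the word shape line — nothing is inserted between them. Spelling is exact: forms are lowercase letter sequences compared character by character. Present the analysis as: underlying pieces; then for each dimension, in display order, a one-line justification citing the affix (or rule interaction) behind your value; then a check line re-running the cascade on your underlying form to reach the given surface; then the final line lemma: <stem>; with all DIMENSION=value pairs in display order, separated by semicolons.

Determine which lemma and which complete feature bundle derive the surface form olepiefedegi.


underlying: olpuef-et-gu
RANK=pa - signalled by the affix -et
ASPECT=pa - signalled by the affix -gu
check: olpuefetgu -> olpuefedgu -> olepuefedegu -> olepiefedegi
lemma: olpuef; RANK=pa; ASPECT=pa


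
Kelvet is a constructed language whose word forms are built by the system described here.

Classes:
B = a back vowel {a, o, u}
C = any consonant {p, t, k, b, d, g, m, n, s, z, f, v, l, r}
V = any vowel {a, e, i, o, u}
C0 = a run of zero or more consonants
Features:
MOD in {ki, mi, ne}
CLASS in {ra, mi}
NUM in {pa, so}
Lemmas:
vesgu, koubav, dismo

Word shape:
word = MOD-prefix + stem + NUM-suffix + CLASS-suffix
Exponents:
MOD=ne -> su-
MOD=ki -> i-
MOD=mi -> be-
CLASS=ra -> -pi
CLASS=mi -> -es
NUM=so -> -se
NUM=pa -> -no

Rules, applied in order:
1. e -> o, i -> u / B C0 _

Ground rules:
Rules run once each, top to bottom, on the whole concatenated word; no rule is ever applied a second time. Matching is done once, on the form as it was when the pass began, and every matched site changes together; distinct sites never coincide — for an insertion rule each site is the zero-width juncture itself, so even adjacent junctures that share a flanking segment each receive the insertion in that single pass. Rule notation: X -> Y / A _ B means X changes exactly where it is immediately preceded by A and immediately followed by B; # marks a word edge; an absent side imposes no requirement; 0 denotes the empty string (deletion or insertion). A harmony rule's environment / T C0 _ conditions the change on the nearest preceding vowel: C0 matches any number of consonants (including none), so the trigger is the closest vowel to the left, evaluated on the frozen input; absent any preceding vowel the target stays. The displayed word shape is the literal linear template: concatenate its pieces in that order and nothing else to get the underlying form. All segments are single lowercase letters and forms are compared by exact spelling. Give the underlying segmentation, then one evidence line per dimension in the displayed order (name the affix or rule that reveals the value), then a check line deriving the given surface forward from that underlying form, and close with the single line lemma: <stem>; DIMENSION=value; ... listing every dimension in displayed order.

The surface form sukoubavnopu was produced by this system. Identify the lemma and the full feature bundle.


underlying: su-koubav-no-pi
MOD=ne - signalled by the affix su-
CLASS=ra - signalled by the affix -pi
NUM=pa - signalled by the affix -no
check: sukoubavnopi -> sukoubavnopu
lemma: koubav; MOD=ne; CLASS=ra; NUM=pa


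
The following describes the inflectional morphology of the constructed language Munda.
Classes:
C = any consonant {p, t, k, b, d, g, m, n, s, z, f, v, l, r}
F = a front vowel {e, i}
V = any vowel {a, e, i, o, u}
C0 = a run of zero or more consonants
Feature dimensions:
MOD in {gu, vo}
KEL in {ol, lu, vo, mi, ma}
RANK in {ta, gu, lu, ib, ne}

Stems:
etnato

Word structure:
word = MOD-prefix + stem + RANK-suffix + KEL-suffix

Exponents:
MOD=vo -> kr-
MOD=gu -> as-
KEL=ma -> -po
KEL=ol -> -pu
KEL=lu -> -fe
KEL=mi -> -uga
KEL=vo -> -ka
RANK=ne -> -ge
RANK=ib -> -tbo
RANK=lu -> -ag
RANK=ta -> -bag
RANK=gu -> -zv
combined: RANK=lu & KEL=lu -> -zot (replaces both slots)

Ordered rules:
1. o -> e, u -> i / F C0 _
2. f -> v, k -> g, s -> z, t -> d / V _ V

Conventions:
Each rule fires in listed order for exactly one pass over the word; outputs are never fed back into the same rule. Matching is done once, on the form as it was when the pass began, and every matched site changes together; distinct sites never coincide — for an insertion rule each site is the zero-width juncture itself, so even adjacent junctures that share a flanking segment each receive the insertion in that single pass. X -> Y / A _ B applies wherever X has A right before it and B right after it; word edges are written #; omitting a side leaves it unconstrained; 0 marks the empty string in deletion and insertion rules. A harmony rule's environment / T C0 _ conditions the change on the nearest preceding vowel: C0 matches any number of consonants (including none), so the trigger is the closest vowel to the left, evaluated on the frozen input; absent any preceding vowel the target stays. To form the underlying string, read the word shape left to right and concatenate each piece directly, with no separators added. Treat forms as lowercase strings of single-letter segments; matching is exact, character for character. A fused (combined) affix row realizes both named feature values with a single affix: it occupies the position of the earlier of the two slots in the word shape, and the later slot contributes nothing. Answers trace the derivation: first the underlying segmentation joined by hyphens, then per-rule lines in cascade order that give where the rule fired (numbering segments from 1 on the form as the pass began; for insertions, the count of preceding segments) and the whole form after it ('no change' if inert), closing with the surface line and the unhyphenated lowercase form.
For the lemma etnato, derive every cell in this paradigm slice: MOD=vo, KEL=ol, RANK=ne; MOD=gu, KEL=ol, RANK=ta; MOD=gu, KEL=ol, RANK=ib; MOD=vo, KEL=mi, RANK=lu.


cell MOD=vo, KEL=ol, RANK=ne:
underlying: kr-etnato-ge-pu
1. o -> e, u -> i / F C0 _: fires at position(s) 12: kretnatogepi
2. f -> v, k -> g, s -> z, t -> d / V _ V: fires at position(s) 7: kretnadogepi
surface: kretnadogepi

cell MOD=gu, KEL=ol, RANK=ta:
underlying: as-etnato-bag-pu
1. o -> e, u -> i / F C0 _: no change
2. f -> v, k -> g, s -> z, t -> d / V _ V: fires at position(s) 2, 7: azetnadobagpu
surface: azetnadobagpu

cell MOD=gu, KEL=ol, RANK=ib:
underlying: as-etnato-tbo-pu
1. o -> e, u -> i / F C0 _: no change
2. f -> v, k -> g, s -> z, t -> d / V _ V: fires at position(s) 2, 7: azetnadotbopu
surface: azetnadotbopu

cell MOD=vo, KEL=mi, RANK=lu:
underlying: kr-etnato-ag-uga
1. o -> e, u -> i / F C0 _: no change
2. f -> v, k -> g, s -> z, t -> d / V _ V: fires at position(s) 7: kretnadoaguga
surface: kretnadoaguga


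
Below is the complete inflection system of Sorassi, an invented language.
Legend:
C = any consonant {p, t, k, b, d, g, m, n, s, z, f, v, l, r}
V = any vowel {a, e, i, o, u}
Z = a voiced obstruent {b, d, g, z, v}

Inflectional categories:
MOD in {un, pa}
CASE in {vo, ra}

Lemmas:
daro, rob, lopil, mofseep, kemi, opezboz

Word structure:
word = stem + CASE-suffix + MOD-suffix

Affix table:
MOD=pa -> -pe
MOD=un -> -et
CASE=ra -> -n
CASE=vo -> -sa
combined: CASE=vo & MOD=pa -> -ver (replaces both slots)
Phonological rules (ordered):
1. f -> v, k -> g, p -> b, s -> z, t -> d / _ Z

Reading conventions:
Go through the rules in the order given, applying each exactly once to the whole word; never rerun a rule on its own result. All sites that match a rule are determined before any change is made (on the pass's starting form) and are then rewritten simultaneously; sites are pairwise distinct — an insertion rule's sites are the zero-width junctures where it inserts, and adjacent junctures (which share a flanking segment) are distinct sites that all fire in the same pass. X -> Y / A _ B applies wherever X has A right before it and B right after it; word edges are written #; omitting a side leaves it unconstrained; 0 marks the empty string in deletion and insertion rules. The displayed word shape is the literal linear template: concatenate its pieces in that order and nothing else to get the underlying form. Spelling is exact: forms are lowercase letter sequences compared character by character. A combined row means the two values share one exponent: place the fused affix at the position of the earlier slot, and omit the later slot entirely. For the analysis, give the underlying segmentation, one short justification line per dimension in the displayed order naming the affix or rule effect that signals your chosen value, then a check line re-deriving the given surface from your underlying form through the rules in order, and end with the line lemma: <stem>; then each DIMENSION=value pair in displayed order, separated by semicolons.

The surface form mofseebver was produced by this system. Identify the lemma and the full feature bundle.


underlying: mofseep-ver
MOD=pa - signalled by the combined affix row
CASE=vo - signalled by the combined affix row
check: mofseepver -> mofseebver
lemma: mofseep; MOD=pa; CASE=vo
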